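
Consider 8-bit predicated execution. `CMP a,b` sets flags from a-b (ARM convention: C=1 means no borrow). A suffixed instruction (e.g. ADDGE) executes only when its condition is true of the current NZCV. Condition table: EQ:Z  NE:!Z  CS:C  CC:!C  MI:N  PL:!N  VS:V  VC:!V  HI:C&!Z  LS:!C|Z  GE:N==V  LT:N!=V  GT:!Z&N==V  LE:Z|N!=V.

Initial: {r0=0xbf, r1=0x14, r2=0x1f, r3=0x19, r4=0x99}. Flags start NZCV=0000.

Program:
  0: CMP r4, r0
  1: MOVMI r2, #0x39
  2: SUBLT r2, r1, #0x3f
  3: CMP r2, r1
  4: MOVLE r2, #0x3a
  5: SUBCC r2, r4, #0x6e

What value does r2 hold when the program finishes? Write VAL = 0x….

0: ✓ CMP  NZCV=1000
1: ✓ MOVMI  r2←0x39
2: ✓ SUBLT  r2←0xd5
3: ✓ CMP  NZCV=1010
4: ✓ MOVLE  r2←0x3a
5: · SUBCC

VAL = 0x3a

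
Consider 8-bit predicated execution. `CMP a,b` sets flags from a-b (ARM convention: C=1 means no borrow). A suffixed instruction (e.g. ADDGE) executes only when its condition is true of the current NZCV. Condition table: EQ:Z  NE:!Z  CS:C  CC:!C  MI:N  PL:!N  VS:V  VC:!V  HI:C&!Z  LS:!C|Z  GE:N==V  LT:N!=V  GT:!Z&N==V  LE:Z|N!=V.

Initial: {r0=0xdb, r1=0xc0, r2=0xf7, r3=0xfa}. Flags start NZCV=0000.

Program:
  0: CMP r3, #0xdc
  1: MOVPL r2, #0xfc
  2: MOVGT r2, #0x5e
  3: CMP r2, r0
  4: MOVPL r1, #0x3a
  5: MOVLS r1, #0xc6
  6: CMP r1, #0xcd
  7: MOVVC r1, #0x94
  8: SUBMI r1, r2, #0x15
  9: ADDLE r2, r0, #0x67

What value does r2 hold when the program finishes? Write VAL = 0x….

0: ✓ CMP  NZCV=0010
1: ✓ MOVPL  r2←0xfc
2: ✓ MOVGT  r2←0x5e
3: ✓ CMP  NZCV=1001
4: · MOVPL
5: ✓ MOVLS  r1←0xc6
6: ✓ CMP  NZCV=1000
7: ✓ MOVVC  r1←0x94
8: ✓ SUBMI  r1←0x49
9: ✓ ADDLE  r2←0x42

VAL = 0x42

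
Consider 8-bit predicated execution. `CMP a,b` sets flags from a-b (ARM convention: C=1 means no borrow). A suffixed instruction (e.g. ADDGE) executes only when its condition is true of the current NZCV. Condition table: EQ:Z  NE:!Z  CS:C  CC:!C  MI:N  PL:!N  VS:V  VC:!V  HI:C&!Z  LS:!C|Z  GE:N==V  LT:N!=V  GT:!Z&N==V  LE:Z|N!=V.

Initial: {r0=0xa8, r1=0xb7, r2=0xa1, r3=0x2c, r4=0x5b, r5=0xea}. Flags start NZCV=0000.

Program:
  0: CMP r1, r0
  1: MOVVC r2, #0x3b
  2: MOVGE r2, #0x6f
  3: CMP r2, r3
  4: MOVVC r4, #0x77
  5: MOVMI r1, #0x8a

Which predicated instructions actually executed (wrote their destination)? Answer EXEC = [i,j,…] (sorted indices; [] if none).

EXEC = [1,2,4]

0: ✓ CMP  NZCV=0010
1: ✓ MOVVC  r2←0x3b
2: ✓ MOVGE  r2←0x6f
3: ✓ CMP  NZCV=0010
4: ✓ MOVVC  r4←0x77
5: · MOVMI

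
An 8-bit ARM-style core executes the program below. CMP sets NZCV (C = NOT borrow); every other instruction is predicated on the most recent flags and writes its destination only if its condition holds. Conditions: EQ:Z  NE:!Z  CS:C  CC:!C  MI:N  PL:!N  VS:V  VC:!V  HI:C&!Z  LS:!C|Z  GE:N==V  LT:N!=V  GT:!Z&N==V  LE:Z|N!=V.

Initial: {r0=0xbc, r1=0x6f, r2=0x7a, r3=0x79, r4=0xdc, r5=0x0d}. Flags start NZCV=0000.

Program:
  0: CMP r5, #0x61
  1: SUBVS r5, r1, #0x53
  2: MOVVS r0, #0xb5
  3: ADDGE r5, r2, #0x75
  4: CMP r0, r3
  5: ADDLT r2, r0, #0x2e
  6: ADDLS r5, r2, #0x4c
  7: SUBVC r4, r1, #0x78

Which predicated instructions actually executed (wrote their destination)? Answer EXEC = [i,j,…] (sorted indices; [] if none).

EXEC = [5]

[0] flags=1000 → (cmp)
[1] flags=1000 VS?F → skip
[2] flags=1000 VS?F → skip
[3] flags=1000 GE?F → skip
[4] flags=0011 → (cmp)
[5] flags=0011 LT?T → r2=0xea
[6] flags=0011 LS?F → skip
[7] flags=0011 VC?F → skip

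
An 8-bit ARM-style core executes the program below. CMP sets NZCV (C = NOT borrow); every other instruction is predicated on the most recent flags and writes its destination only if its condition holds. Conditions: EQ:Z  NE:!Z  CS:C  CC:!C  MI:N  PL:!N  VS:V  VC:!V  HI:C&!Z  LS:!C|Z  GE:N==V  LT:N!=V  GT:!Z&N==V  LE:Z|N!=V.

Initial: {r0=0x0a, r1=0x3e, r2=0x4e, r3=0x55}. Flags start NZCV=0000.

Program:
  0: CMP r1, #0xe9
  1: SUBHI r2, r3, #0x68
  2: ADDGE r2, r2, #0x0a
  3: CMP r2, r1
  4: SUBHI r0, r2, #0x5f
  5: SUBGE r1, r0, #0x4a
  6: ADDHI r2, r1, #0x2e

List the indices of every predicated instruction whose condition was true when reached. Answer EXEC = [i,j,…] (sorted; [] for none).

EXEC = [2,4,5,6]

0: ✓ CMP  NZCV=0000
1: · SUBHI
2: ✓ ADDGE  r2←0x58
3: ✓ CMP  NZCV=0010
4: ✓ SUBHI  r0←0xf9
5: ✓ SUBGE  r1←0xaf
6: ✓ ADDHI  r2←0xdd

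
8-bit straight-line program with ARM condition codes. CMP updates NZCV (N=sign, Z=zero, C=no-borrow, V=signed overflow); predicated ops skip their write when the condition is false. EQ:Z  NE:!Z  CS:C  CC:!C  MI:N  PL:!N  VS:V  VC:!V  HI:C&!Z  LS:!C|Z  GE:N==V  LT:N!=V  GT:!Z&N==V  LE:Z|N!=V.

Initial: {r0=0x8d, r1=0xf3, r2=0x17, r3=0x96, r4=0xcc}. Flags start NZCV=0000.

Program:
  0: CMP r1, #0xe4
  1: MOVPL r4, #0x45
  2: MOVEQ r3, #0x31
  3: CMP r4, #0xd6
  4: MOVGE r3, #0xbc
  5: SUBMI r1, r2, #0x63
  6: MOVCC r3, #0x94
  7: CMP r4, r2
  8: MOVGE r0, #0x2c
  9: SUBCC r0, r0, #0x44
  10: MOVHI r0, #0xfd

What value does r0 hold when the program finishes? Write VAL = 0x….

VAL = 0xfd

0: ✓ CMP  NZCV=0010
1: ✓ MOVPL  r4←0x45
2: · MOVEQ
3: ✓ CMP  NZCV=0000
4: ✓ MOVGE  r3←0xbc
5: · SUBMI
6: ✓ MOVCC  r3←0x94
7: ✓ CMP  NZCV=0010
8: ✓ MOVGE  r0←0x2c
9: · SUBCC
10: ✓ MOVHI  r0←0xfd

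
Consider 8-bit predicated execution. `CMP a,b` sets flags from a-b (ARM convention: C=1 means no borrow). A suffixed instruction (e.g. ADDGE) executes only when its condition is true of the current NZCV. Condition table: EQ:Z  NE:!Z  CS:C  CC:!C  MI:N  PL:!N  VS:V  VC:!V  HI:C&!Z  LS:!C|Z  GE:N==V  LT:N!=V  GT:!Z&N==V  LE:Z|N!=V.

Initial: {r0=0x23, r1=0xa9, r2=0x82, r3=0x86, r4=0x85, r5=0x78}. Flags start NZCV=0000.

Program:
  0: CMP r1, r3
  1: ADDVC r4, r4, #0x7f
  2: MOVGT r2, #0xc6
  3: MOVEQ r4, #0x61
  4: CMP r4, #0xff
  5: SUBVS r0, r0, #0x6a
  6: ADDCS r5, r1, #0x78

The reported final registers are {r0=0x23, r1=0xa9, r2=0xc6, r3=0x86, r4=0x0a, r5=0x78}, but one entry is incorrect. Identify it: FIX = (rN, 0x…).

0: ✓ CMP  NZCV=0010
1: ✓ ADDVC  r4←0x04
2: ✓ MOVGT  r2←0xc6
3: · MOVEQ
4: ✓ CMP  NZCV=0000
5: · SUBVS
6: · ADDCS

FIX = (r4, 0x04)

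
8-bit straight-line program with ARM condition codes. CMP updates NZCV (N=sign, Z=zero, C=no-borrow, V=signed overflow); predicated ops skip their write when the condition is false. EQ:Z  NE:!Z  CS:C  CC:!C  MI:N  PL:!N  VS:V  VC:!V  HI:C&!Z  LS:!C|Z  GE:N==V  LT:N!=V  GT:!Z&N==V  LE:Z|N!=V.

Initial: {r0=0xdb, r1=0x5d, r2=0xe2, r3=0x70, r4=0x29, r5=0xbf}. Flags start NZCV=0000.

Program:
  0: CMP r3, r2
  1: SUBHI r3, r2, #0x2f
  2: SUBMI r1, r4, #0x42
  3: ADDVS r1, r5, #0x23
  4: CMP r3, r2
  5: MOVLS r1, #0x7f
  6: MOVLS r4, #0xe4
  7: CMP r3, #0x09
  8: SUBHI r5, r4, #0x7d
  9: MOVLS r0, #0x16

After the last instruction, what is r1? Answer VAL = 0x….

VAL = 0x7f

[0] flags=1001 → (cmp)
[1] flags=1001 HI?F → skip
[2] flags=1001 MI?T → r1=0xe7
[3] flags=1001 VS?T → r1=0xe2
[4] flags=1001 → (cmp)
[5] flags=1001 LS?T → r1=0x7f
[6] flags=1001 LS?T → r4=0xe4
[7] flags=0010 → (cmp)
[8] flags=0010 HI?T → r5=0x67
[9] flags=0010 LS?F → skip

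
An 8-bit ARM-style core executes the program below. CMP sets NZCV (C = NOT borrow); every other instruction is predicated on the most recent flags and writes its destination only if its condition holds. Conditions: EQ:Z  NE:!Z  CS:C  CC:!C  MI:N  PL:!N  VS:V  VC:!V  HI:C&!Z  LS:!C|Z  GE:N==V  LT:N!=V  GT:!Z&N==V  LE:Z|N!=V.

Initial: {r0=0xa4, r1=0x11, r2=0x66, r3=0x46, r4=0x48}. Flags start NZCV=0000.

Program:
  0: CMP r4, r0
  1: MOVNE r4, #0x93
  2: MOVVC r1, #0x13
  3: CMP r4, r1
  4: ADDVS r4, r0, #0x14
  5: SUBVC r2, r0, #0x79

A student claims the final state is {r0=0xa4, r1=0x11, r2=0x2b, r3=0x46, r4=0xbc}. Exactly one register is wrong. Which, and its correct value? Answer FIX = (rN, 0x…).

FIX = (r4, 0x93)

0: ✓ CMP  NZCV=1001
1: ✓ MOVNE  r4←0x93
2: · MOVVC
3: ✓ CMP  NZCV=1010
4: · ADDVS
5: ✓ SUBVC  r2←0x2b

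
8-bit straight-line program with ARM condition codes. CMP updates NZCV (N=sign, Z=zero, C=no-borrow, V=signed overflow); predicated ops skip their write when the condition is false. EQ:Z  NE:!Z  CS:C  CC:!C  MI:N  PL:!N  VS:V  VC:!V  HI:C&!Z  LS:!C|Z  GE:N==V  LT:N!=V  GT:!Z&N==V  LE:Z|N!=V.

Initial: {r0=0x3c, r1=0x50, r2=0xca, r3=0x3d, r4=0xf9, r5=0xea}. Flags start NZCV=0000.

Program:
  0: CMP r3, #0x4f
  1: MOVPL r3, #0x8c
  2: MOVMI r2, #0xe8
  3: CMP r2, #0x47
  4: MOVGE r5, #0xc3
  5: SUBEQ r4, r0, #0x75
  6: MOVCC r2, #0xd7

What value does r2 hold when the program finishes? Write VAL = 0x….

VAL = 0xe8

0: ✓ CMP  NZCV=1000
1: · MOVPL
2: ✓ MOVMI  r2←0xe8
3: ✓ CMP  NZCV=1010
4: · MOVGE
5: · SUBEQ
6: · MOVCC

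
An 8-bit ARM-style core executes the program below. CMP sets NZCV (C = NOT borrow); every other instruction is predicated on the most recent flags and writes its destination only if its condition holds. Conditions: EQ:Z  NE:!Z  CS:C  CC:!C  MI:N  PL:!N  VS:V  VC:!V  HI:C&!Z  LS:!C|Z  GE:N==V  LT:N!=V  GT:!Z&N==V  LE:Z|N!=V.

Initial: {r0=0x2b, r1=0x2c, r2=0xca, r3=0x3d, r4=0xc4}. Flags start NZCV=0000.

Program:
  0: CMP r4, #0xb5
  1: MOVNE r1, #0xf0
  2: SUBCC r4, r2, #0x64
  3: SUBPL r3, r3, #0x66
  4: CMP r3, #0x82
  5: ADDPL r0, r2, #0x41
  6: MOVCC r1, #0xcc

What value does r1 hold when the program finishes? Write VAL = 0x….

VAL = 0xf0

[0] flags=0010 → (cmp)
[1] flags=0010 NE?T → r1=0xf0
[2] flags=0010 CC?F → skip
[3] flags=0010 PL?T → r3=0xd7
[4] flags=0010 → (cmp)
[5] flags=0010 PL?T → r0=0x0b
[6] flags=0010 CC?F → skip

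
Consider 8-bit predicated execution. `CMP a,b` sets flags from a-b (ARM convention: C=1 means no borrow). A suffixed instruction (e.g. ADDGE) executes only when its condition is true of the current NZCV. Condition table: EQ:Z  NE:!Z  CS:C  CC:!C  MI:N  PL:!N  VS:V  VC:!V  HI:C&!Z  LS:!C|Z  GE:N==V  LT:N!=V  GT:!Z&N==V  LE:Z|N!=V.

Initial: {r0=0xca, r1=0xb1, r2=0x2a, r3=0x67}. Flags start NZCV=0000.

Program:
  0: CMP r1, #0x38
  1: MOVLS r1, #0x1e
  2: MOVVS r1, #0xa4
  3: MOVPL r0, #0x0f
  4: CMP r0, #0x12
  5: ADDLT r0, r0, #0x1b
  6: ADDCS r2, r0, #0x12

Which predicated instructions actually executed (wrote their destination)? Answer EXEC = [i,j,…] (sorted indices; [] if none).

[0] flags=0011 → (cmp)
[1] flags=0011 LS?F → skip
[2] flags=0011 VS?T → r1=0xa4
[3] flags=0011 PL?T → r0=0x0f
[4] flags=1000 → (cmp)
[5] flags=1000 LT?T → r0=0x2a
[6] flags=1000 CS?F → skip

EXEC = [2,3,5]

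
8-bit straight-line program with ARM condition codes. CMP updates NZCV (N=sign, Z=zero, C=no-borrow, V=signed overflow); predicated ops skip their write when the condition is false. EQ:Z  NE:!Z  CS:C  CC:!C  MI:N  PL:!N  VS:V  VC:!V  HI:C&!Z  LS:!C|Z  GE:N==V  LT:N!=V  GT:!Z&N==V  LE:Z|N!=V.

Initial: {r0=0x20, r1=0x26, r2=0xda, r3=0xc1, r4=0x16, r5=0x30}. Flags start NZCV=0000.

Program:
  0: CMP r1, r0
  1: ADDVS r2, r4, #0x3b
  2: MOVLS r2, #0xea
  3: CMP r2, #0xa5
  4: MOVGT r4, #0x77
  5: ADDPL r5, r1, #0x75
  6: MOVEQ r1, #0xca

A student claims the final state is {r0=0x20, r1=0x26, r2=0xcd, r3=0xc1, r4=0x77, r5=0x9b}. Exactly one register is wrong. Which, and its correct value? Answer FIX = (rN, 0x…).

FIX = (r2, 0xda)

[0] flags=0010 → (cmp)
[1] flags=0010 VS?F → skip
[2] flags=0010 LS?F → skip
[3] flags=0010 → (cmp)
[4] flags=0010 GT?T → r4=0x77
[5] flags=0010 PL?T → r5=0x9b
[6] flags=0010 EQ?F → skip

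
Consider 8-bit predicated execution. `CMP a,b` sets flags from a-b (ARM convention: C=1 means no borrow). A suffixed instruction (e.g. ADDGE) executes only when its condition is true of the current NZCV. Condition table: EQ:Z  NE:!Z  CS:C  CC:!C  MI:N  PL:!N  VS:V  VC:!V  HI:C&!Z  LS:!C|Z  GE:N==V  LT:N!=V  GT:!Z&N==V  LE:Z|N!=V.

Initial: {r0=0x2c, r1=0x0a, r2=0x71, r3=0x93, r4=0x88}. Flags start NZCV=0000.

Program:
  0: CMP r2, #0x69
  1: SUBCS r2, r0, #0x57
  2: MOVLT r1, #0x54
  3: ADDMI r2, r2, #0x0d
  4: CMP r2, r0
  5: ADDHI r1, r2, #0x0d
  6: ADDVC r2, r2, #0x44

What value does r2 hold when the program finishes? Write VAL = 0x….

0: ✓ CMP  NZCV=0010
1: ✓ SUBCS  r2←0xd5
2: · MOVLT
3: · ADDMI
4: ✓ CMP  NZCV=1010
5: ✓ ADDHI  r1←0xe2
6: ✓ ADDVC  r2←0x19

VAL = 0x19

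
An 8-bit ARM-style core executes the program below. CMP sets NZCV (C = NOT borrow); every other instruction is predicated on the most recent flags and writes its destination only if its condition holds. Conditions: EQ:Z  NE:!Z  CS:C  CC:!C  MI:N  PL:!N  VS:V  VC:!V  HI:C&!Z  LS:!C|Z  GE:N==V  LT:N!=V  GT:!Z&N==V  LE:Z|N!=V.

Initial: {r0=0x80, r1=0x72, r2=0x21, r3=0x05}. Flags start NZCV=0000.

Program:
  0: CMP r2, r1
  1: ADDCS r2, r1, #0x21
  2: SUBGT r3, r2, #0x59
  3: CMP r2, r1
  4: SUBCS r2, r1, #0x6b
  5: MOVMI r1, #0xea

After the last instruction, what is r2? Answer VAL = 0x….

[0] flags=1000 → (cmp)
[1] flags=1000 CS?F → skip
[2] flags=1000 GT?F → skip
[3] flags=1000 → (cmp)
[4] flags=1000 CS?F → skip
[5] flags=1000 MI?T → r1=0xea

VAL = 0x21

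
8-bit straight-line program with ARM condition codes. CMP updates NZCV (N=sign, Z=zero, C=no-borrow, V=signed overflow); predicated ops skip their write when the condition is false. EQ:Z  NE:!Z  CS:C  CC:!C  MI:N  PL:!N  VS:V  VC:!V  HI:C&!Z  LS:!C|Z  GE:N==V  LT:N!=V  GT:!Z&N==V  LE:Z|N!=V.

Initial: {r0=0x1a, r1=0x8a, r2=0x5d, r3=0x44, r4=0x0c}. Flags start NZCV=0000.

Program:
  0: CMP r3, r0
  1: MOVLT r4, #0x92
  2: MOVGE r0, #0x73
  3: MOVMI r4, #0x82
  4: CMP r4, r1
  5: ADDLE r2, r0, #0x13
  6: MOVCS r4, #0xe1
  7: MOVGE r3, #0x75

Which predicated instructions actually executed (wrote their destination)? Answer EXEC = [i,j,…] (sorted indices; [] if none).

0: ✓ CMP  NZCV=0010
1: · MOVLT
2: ✓ MOVGE  r0←0x73
3: · MOVMI
4: ✓ CMP  NZCV=1001
5: · ADDLE
6: · MOVCS
7: ✓ MOVGE  r3←0x75

EXEC = [2,7]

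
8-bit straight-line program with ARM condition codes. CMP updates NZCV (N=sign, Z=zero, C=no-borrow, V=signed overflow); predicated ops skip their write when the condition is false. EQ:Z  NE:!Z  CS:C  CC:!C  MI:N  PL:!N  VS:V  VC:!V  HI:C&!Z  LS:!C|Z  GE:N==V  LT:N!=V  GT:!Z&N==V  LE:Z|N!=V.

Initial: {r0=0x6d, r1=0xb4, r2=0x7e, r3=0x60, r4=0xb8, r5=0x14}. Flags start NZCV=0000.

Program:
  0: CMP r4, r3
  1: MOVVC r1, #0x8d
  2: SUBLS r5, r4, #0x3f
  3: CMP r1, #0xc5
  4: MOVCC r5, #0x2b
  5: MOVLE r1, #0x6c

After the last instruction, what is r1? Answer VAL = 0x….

VAL = 0x6c

[0] flags=0011 → (cmp)
[1] flags=0011 VC?F → skip
[2] flags=0011 LS?F → skip
[3] flags=1000 → (cmp)
[4] flags=1000 CC?T → r5=0x2b
[5] flags=1000 LE?T → r1=0x6c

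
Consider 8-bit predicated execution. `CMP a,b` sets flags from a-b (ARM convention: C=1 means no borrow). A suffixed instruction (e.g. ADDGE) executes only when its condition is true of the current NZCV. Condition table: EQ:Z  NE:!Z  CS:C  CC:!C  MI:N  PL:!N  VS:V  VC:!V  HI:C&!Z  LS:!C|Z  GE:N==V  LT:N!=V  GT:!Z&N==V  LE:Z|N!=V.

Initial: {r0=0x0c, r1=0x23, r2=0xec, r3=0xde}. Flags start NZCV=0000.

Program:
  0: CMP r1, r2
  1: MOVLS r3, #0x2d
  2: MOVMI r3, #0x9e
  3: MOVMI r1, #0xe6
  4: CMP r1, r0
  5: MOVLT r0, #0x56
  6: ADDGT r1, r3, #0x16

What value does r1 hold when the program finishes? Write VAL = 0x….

[0] flags=0000 → (cmp)
[1] flags=0000 LS?T → r3=0x2d
[2] flags=0000 MI?F → skip
[3] flags=0000 MI?F → skip
[4] flags=0010 → (cmp)
[5] flags=0010 LT?F → skip
[6] flags=0010 GT?T → r1=0x43

VAL = 0x43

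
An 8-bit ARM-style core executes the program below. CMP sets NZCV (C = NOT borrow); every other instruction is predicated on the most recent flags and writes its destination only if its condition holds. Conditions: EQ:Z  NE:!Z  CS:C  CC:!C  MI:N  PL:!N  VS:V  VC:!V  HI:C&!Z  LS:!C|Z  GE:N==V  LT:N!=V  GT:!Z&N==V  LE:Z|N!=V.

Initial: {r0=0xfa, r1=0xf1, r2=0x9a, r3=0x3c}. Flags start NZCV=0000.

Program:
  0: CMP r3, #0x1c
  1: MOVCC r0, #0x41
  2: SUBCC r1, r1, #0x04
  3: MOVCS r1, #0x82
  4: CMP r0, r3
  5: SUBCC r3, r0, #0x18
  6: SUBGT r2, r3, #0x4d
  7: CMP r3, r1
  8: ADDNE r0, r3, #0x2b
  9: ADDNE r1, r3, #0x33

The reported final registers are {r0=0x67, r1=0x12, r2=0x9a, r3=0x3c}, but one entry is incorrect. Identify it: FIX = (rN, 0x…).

FIX = (r1, 0x6f)

[0] flags=0010 → (cmp)
[1] flags=0010 CC?F → skip
[2] flags=0010 CC?F → skip
[3] flags=0010 CS?T → r1=0x82
[4] flags=1010 → (cmp)
[5] flags=1010 CC?F → skip
[6] flags=1010 GT?F → skip
[7] flags=1001 → (cmp)
[8] flags=1001 NE?T → r0=0x67
[9] flags=1001 NE?T → r1=0x6f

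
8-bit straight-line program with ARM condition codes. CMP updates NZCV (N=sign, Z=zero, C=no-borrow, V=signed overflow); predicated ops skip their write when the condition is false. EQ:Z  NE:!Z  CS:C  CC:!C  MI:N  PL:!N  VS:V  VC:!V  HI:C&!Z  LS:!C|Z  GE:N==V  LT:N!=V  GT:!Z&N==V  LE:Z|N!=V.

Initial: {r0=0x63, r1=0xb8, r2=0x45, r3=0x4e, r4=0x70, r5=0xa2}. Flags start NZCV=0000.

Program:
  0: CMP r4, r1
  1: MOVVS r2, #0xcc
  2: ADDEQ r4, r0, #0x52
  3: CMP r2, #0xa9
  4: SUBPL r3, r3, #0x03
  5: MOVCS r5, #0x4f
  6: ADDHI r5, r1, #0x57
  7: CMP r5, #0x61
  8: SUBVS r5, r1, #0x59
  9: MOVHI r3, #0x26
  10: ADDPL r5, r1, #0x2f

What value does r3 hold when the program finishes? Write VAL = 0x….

VAL = 0x4b

0: ✓ CMP  NZCV=1001
1: ✓ MOVVS  r2←0xcc
2: · ADDEQ
3: ✓ CMP  NZCV=0010
4: ✓ SUBPL  r3←0x4b
5: ✓ MOVCS  r5←0x4f
6: ✓ ADDHI  r5←0x0f
7: ✓ CMP  NZCV=1000
8: · SUBVS
9: · MOVHI
10: · ADDPL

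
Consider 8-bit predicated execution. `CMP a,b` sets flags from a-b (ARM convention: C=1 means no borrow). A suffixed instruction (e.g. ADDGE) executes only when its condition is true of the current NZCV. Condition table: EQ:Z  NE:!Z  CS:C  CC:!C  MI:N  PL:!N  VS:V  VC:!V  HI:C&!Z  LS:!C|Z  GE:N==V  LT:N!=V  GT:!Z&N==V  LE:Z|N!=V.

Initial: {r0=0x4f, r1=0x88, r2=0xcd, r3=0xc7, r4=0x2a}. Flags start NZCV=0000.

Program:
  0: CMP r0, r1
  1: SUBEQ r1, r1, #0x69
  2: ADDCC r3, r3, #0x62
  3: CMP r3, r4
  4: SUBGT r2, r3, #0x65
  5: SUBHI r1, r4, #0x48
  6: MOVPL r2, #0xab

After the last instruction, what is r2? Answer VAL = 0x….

VAL = 0xcd

[0] flags=1001 → (cmp)
[1] flags=1001 EQ?F → skip
[2] flags=1001 CC?T → r3=0x29
[3] flags=1000 → (cmp)
[4] flags=1000 GT?F → skip
[5] flags=1000 HI?F → skip
[6] flags=1000 PL?F → skip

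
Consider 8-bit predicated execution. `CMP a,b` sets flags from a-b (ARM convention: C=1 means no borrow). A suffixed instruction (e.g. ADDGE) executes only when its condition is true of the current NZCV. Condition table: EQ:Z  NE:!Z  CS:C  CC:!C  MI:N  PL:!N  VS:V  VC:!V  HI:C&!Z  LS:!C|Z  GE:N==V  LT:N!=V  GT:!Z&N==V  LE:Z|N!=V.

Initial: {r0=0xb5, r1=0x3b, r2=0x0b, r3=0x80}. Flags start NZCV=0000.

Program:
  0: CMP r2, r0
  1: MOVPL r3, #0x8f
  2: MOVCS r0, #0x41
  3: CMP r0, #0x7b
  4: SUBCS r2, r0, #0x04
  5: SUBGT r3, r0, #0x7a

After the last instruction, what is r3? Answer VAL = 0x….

VAL = 0x8f

0: ✓ CMP  NZCV=0000
1: ✓ MOVPL  r3←0x8f
2: · MOVCS
3: ✓ CMP  NZCV=0011
4: ✓ SUBCS  r2←0xb1
5: · SUBGT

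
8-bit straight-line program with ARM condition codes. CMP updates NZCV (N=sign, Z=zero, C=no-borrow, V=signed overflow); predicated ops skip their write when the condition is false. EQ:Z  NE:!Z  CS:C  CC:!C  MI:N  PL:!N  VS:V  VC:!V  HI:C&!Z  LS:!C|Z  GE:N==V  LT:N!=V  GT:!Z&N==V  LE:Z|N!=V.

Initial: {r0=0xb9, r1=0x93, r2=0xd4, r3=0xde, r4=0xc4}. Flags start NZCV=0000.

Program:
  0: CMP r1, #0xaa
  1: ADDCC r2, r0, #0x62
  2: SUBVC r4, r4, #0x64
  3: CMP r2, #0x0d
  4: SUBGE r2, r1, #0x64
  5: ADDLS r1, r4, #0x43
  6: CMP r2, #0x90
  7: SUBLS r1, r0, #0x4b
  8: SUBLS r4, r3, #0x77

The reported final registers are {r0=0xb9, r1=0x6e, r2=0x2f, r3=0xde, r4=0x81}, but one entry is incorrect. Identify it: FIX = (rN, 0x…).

FIX = (r4, 0x67)

0: ✓ CMP  NZCV=1000
1: ✓ ADDCC  r2←0x1b
2: ✓ SUBVC  r4←0x60
3: ✓ CMP  NZCV=0010
4: ✓ SUBGE  r2←0x2f
5: · ADDLS
6: ✓ CMP  NZCV=1001
7: ✓ SUBLS  r1←0x6e
8: ✓ SUBLS  r4←0x67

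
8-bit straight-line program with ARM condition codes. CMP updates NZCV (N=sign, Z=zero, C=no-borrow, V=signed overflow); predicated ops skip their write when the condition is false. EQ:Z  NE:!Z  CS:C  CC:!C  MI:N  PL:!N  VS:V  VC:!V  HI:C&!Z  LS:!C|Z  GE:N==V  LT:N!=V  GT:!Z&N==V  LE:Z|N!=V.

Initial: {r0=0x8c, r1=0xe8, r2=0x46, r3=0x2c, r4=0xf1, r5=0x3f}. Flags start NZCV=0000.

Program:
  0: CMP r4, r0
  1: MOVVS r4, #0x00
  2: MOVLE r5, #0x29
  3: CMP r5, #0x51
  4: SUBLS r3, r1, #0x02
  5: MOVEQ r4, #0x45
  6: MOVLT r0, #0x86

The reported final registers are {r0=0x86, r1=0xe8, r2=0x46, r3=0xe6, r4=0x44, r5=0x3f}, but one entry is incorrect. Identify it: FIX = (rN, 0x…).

0: ✓ CMP  NZCV=0010
1: · MOVVS
2: · MOVLE
3: ✓ CMP  NZCV=1000
4: ✓ SUBLS  r3←0xe6
5: · MOVEQ
6: ✓ MOVLT  r0←0x86

FIX = (r4, 0xf1)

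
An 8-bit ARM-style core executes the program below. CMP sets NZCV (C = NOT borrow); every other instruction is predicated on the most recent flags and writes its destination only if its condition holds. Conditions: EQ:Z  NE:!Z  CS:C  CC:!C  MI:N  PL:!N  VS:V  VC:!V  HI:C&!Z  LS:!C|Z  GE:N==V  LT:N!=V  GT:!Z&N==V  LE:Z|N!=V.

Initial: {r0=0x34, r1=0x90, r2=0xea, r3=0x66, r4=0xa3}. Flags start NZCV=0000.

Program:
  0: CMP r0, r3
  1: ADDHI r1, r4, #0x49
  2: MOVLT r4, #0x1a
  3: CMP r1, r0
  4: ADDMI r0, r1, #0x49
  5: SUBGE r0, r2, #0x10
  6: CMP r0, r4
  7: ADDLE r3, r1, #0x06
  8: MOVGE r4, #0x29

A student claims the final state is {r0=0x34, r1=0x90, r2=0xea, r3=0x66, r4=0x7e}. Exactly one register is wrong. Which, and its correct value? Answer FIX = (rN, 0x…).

FIX = (r4, 0x29)

0: ✓ CMP  NZCV=1000
1: · ADDHI
2: ✓ MOVLT  r4←0x1a
3: ✓ CMP  NZCV=0011
4: · ADDMI
5: · SUBGE
6: ✓ CMP  NZCV=0010
7: · ADDLE
8: ✓ MOVGE  r4←0x29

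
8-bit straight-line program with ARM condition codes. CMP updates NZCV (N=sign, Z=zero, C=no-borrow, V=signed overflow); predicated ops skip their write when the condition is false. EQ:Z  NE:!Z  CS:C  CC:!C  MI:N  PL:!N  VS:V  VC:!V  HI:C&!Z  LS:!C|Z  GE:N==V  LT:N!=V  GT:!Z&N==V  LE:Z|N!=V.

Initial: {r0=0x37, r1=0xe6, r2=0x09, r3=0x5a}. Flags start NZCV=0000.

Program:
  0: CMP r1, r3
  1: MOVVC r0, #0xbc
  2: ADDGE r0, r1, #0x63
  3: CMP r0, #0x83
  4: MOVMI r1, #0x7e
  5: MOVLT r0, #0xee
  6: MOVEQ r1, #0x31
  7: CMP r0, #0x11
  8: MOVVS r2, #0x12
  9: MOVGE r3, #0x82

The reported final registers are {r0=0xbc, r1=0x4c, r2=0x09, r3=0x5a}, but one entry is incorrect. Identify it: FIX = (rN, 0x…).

FIX = (r1, 0xe6)

[0] flags=1010 → (cmp)
[1] flags=1010 VC?T → r0=0xbc
[2] flags=1010 GE?F → skip
[3] flags=0010 → (cmp)
[4] flags=0010 MI?F → skip
[5] flags=0010 LT?F → skip
[6] flags=0010 EQ?F → skip
[7] flags=1010 → (cmp)
[8] flags=1010 VS?F → skip
[9] flags=1010 GE?F → skip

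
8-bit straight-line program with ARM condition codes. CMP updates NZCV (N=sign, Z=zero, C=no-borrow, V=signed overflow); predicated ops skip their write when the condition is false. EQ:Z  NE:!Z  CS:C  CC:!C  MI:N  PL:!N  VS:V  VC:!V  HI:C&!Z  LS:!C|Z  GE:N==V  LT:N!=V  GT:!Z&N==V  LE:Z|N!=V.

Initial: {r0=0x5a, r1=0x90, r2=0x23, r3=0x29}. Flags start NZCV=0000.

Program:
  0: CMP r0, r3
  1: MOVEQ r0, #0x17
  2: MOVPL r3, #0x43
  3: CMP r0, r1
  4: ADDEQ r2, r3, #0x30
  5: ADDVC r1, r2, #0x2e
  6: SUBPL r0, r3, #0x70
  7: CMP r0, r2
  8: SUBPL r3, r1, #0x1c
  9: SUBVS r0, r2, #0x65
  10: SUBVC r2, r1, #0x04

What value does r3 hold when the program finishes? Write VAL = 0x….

0: ✓ CMP  NZCV=0010
1: · MOVEQ
2: ✓ MOVPL  r3←0x43
3: ✓ CMP  NZCV=1001
4: · ADDEQ
5: · ADDVC
6: · SUBPL
7: ✓ CMP  NZCV=0010
8: ✓ SUBPL  r3←0x74
9: · SUBVS
10: ✓ SUBVC  r2←0x8c

VAL = 0x74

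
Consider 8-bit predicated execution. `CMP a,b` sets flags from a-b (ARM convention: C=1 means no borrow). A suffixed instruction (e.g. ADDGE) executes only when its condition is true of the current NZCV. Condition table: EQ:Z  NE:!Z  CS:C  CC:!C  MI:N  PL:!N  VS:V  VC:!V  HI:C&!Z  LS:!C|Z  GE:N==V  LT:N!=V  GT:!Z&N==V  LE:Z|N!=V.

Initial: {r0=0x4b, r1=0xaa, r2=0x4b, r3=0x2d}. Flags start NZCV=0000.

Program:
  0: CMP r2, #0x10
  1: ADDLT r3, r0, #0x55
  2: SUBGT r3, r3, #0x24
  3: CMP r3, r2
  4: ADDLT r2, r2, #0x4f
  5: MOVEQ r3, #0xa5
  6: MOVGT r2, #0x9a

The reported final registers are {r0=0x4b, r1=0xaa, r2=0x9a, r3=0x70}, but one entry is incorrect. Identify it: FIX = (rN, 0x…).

0: ✓ CMP  NZCV=0010
1: · ADDLT
2: ✓ SUBGT  r3←0x09
3: ✓ CMP  NZCV=1000
4: ✓ ADDLT  r2←0x9a
5: · MOVEQ
6: · MOVGT

FIX = (r3, 0x09)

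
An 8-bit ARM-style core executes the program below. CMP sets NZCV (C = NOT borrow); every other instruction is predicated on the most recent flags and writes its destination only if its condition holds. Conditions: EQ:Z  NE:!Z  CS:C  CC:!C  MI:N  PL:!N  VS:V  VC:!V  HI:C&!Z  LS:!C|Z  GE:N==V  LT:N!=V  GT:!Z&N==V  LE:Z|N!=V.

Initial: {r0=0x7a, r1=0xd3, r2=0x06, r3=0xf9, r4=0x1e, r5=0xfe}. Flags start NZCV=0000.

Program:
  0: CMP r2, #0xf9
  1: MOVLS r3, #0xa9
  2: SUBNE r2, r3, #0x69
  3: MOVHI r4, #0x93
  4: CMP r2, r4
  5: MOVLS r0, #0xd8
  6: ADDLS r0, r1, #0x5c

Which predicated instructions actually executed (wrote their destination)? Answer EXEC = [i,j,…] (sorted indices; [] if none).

EXEC = [1,2]

0: ✓ CMP  NZCV=0000
1: ✓ MOVLS  r3←0xa9
2: ✓ SUBNE  r2←0x40
3: · MOVHI
4: ✓ CMP  NZCV=0010
5: · MOVLS
6: · ADDLS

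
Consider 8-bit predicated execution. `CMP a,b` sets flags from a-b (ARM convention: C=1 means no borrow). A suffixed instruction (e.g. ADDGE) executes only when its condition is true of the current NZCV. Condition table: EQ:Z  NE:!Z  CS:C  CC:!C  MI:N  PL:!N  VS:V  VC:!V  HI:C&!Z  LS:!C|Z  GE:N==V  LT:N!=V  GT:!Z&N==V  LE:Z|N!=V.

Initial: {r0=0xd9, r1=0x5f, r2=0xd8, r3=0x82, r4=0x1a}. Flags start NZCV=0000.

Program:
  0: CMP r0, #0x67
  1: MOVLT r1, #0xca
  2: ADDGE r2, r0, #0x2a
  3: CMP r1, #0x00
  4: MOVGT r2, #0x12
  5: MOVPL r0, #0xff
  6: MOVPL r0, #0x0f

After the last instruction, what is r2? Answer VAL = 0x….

VAL = 0xd8

[0] flags=0011 → (cmp)
[1] flags=0011 LT?T → r1=0xca
[2] flags=0011 GE?F → skip
[3] flags=1010 → (cmp)
[4] flags=1010 GT?F → skip
[5] flags=1010 PL?F → skip
[6] flags=1010 PL?F → skip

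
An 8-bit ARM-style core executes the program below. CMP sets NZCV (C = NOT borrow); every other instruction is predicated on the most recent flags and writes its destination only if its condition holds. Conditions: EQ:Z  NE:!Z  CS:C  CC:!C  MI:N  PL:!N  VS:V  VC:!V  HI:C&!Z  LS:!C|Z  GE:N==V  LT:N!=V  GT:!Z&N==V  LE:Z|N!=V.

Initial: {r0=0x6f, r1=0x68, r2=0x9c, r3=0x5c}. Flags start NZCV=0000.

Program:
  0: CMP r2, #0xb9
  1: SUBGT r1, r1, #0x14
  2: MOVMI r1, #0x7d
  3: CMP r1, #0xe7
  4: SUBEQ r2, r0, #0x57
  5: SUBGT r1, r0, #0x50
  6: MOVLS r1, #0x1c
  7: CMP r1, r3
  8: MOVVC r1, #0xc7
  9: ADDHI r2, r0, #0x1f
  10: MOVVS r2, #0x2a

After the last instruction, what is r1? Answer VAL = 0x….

VAL = 0xc7

0: ✓ CMP  NZCV=1000
1: · SUBGT
2: ✓ MOVMI  r1←0x7d
3: ✓ CMP  NZCV=1001
4: · SUBEQ
5: ✓ SUBGT  r1←0x1f
6: ✓ MOVLS  r1←0x1c
7: ✓ CMP  NZCV=1000
8: ✓ MOVVC  r1←0xc7
9: · ADDHI
10: · MOVVS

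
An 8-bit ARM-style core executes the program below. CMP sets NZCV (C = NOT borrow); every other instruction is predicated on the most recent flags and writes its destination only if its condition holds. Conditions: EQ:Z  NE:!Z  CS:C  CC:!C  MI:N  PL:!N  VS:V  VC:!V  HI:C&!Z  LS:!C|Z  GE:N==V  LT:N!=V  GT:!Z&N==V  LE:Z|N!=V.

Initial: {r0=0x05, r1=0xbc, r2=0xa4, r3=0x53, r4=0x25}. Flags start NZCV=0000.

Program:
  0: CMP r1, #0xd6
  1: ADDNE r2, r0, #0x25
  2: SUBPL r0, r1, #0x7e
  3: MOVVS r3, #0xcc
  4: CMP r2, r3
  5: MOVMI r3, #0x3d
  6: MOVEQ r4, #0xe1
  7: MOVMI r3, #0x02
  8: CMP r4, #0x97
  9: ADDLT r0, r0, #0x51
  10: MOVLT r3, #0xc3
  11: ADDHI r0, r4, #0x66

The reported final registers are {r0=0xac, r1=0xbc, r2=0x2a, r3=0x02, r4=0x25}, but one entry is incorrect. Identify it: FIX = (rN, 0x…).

0: ✓ CMP  NZCV=1000
1: ✓ ADDNE  r2←0x2a
2: · SUBPL
3: · MOVVS
4: ✓ CMP  NZCV=1000
5: ✓ MOVMI  r3←0x3d
6: · MOVEQ
7: ✓ MOVMI  r3←0x02
8: ✓ CMP  NZCV=1001
9: · ADDLT
10: · MOVLT
11: · ADDHI

FIX = (r0, 0x05)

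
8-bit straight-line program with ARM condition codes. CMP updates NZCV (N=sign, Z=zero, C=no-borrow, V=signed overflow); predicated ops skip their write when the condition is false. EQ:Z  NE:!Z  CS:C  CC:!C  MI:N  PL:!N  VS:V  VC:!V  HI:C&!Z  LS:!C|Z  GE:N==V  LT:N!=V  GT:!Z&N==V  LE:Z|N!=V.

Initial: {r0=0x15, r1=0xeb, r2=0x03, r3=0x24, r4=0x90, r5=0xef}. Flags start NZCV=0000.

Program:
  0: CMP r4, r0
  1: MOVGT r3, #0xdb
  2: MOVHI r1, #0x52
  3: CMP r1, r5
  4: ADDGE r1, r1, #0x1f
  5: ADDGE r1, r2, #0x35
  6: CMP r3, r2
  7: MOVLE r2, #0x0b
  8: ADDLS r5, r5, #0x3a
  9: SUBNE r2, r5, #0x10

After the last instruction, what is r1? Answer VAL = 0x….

0: ✓ CMP  NZCV=0011
1: · MOVGT
2: ✓ MOVHI  r1←0x52
3: ✓ CMP  NZCV=0000
4: ✓ ADDGE  r1←0x71
5: ✓ ADDGE  r1←0x38
6: ✓ CMP  NZCV=0010
7: · MOVLE
8: · ADDLS
9: ✓ SUBNE  r2←0xdf

VAL = 0x38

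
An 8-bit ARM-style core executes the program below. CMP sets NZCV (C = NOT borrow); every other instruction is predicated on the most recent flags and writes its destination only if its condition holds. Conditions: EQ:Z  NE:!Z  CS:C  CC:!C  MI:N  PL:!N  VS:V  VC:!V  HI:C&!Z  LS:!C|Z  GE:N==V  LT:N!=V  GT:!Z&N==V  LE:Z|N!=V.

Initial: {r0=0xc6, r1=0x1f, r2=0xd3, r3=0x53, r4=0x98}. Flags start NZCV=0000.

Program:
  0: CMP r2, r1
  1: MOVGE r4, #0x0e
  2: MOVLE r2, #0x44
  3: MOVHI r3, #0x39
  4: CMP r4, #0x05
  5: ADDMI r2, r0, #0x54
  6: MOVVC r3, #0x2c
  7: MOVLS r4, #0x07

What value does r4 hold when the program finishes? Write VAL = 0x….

VAL = 0x98

0: ✓ CMP  NZCV=1010
1: · MOVGE
2: ✓ MOVLE  r2←0x44
3: ✓ MOVHI  r3←0x39
4: ✓ CMP  NZCV=1010
5: ✓ ADDMI  r2←0x1a
6: ✓ MOVVC  r3←0x2c
7: · MOVLS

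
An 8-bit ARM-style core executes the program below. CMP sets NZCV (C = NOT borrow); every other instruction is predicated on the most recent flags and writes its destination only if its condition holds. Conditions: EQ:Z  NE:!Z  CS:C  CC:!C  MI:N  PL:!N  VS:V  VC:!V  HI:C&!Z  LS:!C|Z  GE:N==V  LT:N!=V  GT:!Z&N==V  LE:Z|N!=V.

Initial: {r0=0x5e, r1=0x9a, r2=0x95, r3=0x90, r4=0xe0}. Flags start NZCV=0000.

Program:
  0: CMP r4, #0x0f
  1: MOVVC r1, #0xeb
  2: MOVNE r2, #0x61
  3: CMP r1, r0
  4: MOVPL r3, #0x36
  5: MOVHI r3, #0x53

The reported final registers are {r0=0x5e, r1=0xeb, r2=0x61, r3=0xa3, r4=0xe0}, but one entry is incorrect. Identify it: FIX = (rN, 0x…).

FIX = (r3, 0x53)

0: ✓ CMP  NZCV=1010
1: ✓ MOVVC  r1←0xeb
2: ✓ MOVNE  r2←0x61
3: ✓ CMP  NZCV=1010
4: · MOVPL
5: ✓ MOVHI  r3←0x53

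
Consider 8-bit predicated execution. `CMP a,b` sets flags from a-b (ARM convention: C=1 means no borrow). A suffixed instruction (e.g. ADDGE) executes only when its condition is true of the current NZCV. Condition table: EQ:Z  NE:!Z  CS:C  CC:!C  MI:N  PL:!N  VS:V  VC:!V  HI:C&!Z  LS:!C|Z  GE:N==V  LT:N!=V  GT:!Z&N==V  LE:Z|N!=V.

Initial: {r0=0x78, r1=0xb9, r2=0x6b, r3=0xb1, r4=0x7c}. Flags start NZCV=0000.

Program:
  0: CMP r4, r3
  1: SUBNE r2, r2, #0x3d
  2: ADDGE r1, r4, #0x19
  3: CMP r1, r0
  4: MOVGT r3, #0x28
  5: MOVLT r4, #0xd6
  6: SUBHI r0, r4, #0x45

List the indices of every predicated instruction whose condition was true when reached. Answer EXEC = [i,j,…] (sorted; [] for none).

0: ✓ CMP  NZCV=1001
1: ✓ SUBNE  r2←0x2e
2: ✓ ADDGE  r1←0x95
3: ✓ CMP  NZCV=0011
4: · MOVGT
5: ✓ MOVLT  r4←0xd6
6: ✓ SUBHI  r0←0x91

EXEC = [1,2,5,6]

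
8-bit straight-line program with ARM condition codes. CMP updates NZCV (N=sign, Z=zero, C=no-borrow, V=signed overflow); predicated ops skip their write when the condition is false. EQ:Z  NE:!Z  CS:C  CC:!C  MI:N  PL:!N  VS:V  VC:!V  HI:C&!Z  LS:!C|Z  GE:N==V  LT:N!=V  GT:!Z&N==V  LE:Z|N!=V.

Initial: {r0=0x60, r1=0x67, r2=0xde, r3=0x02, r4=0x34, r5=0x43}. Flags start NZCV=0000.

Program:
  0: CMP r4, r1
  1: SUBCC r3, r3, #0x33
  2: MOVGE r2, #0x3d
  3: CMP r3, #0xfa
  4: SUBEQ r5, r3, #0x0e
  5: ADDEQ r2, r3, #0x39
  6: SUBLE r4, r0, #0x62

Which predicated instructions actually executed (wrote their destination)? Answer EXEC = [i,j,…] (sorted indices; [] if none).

EXEC = [1,6]

0: ✓ CMP  NZCV=1000
1: ✓ SUBCC  r3←0xcf
2: · MOVGE
3: ✓ CMP  NZCV=1000
4: · SUBEQ
5: · ADDEQ
6: ✓ SUBLE  r4←0xfe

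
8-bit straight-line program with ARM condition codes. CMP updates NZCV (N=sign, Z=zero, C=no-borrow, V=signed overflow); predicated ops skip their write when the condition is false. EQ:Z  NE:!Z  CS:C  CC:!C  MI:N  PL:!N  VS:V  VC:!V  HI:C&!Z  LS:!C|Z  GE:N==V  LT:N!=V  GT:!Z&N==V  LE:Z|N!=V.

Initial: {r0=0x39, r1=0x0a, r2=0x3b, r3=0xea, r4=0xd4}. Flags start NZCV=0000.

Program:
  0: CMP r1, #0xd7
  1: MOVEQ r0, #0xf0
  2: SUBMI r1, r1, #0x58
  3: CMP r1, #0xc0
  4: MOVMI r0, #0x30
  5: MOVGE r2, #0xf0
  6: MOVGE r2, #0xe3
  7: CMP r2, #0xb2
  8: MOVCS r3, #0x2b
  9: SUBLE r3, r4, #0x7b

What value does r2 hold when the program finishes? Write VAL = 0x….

[0] flags=0000 → (cmp)
[1] flags=0000 EQ?F → skip
[2] flags=0000 MI?F → skip
[3] flags=0000 → (cmp)
[4] flags=0000 MI?F → skip
[5] flags=0000 GE?T → r2=0xf0
[6] flags=0000 GE?T → r2=0xe3
[7] flags=0010 → (cmp)
[8] flags=0010 CS?T → r3=0x2b
[9] flags=0010 LE?F → skip

VAL = 0xe3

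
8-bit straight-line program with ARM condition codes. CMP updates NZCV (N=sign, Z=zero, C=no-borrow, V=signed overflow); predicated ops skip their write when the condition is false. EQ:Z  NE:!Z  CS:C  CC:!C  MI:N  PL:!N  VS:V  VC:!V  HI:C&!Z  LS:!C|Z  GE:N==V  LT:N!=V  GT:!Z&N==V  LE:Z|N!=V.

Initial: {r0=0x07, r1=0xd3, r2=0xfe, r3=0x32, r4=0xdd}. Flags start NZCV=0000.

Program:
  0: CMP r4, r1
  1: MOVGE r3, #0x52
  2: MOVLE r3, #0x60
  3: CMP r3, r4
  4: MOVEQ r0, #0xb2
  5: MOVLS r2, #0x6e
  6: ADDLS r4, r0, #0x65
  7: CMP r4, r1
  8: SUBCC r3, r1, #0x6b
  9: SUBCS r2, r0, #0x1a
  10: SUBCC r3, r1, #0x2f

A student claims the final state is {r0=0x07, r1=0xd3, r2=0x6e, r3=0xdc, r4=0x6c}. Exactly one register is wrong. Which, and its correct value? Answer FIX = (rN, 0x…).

0: ✓ CMP  NZCV=0010
1: ✓ MOVGE  r3←0x52
2: · MOVLE
3: ✓ CMP  NZCV=0000
4: · MOVEQ
5: ✓ MOVLS  r2←0x6e
6: ✓ ADDLS  r4←0x6c
7: ✓ CMP  NZCV=1001
8: ✓ SUBCC  r3←0x68
9: · SUBCS
10: ✓ SUBCC  r3←0xa4

FIX = (r3, 0xa4)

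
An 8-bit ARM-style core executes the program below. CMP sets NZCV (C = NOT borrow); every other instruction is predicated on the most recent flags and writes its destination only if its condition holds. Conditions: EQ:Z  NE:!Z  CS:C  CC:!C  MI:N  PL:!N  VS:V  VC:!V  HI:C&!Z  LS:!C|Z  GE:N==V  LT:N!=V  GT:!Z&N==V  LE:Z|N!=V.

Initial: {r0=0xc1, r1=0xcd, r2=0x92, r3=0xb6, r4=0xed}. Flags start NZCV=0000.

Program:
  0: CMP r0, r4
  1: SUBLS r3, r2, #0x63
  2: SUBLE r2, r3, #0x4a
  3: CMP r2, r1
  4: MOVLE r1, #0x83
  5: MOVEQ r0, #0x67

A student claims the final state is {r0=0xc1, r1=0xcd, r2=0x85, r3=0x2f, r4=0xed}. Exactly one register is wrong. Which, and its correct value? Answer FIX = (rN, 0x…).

[0] flags=1000 → (cmp)
[1] flags=1000 LS?T → r3=0x2f
[2] flags=1000 LE?T → r2=0xe5
[3] flags=0010 → (cmp)
[4] flags=0010 LE?F → skip
[5] flags=0010 EQ?F → skip

FIX = (r2, 0xe5)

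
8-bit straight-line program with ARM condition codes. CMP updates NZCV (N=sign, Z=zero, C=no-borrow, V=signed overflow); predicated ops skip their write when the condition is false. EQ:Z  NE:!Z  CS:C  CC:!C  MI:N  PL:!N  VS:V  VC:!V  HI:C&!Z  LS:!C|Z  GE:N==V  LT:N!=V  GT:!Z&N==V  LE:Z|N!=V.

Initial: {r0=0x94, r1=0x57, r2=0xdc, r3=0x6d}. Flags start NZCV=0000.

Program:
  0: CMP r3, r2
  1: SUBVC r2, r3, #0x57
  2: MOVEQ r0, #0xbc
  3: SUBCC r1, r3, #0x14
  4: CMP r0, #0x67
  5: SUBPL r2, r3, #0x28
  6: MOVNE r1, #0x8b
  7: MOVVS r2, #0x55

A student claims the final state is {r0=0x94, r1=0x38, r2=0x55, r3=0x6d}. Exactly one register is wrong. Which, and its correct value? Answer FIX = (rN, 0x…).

FIX = (r1, 0x8b)

[0] flags=1001 → (cmp)
[1] flags=1001 VC?F → skip
[2] flags=1001 EQ?F → skip
[3] flags=1001 CC?T → r1=0x59
[4] flags=0011 → (cmp)
[5] flags=0011 PL?T → r2=0x45
[6] flags=0011 NE?T → r1=0x8b
[7] flags=0011 VS?T → r2=0x55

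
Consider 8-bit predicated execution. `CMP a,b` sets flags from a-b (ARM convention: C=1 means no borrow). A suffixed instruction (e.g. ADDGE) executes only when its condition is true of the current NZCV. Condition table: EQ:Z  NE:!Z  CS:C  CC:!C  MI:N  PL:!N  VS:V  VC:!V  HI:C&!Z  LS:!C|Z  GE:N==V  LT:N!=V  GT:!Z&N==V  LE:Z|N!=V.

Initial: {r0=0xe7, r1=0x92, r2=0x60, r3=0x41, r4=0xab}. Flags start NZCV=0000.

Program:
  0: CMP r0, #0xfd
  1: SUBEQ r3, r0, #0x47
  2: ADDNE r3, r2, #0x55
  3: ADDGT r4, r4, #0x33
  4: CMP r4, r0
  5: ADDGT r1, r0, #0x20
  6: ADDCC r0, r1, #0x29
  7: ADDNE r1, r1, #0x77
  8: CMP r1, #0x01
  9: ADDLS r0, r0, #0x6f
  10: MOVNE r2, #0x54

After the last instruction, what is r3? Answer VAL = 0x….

VAL = 0xb5

0: ✓ CMP  NZCV=1000
1: · SUBEQ
2: ✓ ADDNE  r3←0xb5
3: · ADDGT
4: ✓ CMP  NZCV=1000
5: · ADDGT
6: ✓ ADDCC  r0←0xbb
7: ✓ ADDNE  r1←0x09
8: ✓ CMP  NZCV=0010
9: · ADDLS
10: ✓ MOVNE  r2←0x54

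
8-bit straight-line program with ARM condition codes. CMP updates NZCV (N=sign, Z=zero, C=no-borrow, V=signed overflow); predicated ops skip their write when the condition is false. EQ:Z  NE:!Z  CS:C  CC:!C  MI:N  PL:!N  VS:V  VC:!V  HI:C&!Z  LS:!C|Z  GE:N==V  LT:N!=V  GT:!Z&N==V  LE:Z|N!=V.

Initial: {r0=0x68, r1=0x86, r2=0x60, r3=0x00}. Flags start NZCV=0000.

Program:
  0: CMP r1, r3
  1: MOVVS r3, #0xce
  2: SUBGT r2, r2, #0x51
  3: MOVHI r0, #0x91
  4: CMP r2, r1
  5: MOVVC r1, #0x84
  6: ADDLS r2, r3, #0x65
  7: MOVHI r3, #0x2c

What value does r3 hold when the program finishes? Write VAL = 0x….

[0] flags=1010 → (cmp)
[1] flags=1010 VS?F → skip
[2] flags=1010 GT?F → skip
[3] flags=1010 HI?T → r0=0x91
[4] flags=1001 → (cmp)
[5] flags=1001 VC?F → skip
[6] flags=1001 LS?T → r2=0x65
[7] flags=1001 HI?F → skip

VAL = 0x00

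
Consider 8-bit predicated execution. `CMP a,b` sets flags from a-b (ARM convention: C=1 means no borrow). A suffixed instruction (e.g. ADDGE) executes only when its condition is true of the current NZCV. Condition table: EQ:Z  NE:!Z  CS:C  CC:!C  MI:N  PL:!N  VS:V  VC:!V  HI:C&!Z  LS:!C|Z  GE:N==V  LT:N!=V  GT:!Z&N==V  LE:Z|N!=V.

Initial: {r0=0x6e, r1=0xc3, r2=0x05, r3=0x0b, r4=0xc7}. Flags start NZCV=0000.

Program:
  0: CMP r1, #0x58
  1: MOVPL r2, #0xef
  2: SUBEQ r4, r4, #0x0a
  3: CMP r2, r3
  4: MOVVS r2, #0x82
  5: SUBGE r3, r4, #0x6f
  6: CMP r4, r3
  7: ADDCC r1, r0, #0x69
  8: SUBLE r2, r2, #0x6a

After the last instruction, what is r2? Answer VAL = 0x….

0: ✓ CMP  NZCV=0011
1: ✓ MOVPL  r2←0xef
2: · SUBEQ
3: ✓ CMP  NZCV=1010
4: · MOVVS
5: · SUBGE
6: ✓ CMP  NZCV=1010
7: · ADDCC
8: ✓ SUBLE  r2←0x85

VAL = 0x85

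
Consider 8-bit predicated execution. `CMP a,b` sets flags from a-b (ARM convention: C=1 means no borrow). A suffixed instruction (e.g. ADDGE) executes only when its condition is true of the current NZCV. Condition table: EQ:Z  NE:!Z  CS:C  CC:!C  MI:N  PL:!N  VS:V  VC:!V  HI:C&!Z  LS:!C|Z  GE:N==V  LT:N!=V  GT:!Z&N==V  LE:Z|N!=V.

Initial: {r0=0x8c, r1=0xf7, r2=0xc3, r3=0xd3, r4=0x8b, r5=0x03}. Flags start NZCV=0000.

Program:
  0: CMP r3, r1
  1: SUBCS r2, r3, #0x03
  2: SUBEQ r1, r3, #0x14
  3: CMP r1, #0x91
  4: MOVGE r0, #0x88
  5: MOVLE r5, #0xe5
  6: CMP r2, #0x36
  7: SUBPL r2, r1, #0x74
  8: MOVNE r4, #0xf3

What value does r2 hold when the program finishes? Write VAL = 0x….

[0] flags=1000 → (cmp)
[1] flags=1000 CS?F → skip
[2] flags=1000 EQ?F → skip
[3] flags=0010 → (cmp)
[4] flags=0010 GE?T → r0=0x88
[5] flags=0010 LE?F → skip
[6] flags=1010 → (cmp)
[7] flags=1010 PL?F → skip
[8] flags=1010 NE?T → r4=0xf3

VAL = 0xc3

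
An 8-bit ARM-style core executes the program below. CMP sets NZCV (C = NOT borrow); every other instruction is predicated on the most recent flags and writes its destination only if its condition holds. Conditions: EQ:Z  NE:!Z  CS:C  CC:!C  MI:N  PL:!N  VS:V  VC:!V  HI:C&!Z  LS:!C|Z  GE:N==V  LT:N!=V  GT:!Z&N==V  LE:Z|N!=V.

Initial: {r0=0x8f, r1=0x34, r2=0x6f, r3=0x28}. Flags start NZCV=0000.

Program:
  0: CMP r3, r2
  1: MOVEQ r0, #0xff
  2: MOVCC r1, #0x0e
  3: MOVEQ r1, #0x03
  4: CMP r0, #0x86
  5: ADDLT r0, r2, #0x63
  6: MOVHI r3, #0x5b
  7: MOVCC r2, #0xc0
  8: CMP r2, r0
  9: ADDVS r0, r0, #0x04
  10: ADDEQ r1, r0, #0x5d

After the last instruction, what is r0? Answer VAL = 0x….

VAL = 0x93

[0] flags=1000 → (cmp)
[1] flags=1000 EQ?F → skip
[2] flags=1000 CC?T → r1=0x0e
[3] flags=1000 EQ?F → skip
[4] flags=0010 → (cmp)
[5] flags=0010 LT?F → skip
[6] flags=0010 HI?T → r3=0x5b
[7] flags=0010 CC?F → skip
[8] flags=1001 → (cmp)
[9] flags=1001 VS?T → r0=0x93
[10] flags=1001 EQ?F → skip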